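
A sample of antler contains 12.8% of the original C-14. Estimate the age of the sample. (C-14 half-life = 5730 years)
Age = t½ × log₂(1/ratio) = 16990 years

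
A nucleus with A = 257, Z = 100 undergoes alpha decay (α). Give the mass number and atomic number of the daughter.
Daughter: A = 253, Z = 98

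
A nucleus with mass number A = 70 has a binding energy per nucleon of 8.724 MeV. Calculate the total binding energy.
B.E. = 8.724 × 70 = 610.7 MeV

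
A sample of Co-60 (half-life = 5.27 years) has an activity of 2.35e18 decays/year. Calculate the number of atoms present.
N = A/λ = 1.787e19 atoms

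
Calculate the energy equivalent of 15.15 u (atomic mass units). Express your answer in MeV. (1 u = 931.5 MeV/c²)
E = mc² = 14110 MeV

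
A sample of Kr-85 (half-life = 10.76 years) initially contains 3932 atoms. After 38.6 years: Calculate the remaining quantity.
N = N₀(1/2)^(t/t½) = 327.1 atoms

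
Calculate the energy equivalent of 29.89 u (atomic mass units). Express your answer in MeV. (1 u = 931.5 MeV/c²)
E = mc² = 27840 MeV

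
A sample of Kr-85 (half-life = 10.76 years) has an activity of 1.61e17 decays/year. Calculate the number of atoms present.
N = A/λ = 2.499e18 atoms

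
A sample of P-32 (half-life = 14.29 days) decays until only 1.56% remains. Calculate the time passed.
t = t½ × log₂(N₀/N) = 85.77 days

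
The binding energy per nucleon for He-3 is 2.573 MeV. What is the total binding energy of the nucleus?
B.E. = 2.573 × 3 = 7.719 MeV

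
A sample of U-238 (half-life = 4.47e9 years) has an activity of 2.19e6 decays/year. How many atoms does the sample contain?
N = A/λ = 1.412e16 atoms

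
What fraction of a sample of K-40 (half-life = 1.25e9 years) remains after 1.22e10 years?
N/N₀ = (1/2)^(t/t½) = 0.001153 = 0.115%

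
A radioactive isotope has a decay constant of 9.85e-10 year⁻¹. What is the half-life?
t½ = ln(2)/λ = 7.037e8 years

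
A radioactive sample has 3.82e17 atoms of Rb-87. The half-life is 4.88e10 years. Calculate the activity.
A = λN = 5.426e6 decays/year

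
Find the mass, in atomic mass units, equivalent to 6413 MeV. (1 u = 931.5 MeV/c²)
m = E/c² = 6.885 u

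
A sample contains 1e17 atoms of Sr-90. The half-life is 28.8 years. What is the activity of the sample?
A = λN = 2.407e15 decays/year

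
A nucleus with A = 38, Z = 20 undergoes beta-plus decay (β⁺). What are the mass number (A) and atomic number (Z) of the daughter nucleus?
Daughter: A = 38, Z = 19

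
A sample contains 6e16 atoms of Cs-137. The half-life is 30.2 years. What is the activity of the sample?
A = λN = 1.377e15 decays/year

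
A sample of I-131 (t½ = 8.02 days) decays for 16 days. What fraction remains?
N/N₀ = (1/2)^(t/t½) = 0.2509 = 25.1%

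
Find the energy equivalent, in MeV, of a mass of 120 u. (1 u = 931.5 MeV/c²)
E = mc² = 1.118e5 MeV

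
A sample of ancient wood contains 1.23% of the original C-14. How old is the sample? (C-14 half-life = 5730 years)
Age = t½ × log₂(1/ratio) = 36360 years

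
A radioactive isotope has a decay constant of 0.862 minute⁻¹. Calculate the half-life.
t½ = ln(2)/λ = 0.8041 minutes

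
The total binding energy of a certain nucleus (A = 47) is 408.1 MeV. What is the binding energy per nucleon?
B.E./A = 408.1/47 = 8.683 MeV/nucleon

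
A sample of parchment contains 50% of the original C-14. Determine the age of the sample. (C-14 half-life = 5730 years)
Age = t½ × log₂(1/ratio) = 5730 years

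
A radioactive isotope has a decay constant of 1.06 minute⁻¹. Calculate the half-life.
t½ = ln(2)/λ = 0.6539 minutes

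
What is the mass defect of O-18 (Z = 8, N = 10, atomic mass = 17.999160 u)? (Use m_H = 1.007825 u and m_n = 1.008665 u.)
Δm = Z·m_H + N·m_n − M = 0.1501 u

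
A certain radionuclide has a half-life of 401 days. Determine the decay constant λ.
λ = ln(2)/t½ = 0.001729 day⁻¹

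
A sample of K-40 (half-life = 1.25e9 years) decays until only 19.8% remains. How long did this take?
t = t½ × log₂(N₀/N) = 2.921e9 years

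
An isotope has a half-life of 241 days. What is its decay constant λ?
λ = ln(2)/t½ = 0.002876 day⁻¹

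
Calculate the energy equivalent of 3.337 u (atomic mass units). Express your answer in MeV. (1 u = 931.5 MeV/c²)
E = mc² = 3108 MeV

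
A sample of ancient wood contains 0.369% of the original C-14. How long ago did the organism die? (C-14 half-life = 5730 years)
Age = t½ × log₂(1/ratio) = 46310 years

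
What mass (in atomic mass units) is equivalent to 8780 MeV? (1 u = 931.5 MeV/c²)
m = E/c² = 9.426 u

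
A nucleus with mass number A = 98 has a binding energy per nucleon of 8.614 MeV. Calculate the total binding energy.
B.E. = 8.614 × 98 = 844.2 MeV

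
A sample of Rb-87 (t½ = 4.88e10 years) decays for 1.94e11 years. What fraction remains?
N/N₀ = (1/2)^(t/t½) = 0.06357 = 6.36%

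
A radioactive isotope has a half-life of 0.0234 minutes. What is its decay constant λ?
λ = ln(2)/t½ = 29.62 minute⁻¹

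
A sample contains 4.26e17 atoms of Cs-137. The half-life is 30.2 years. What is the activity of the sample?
A = λN = 9.778e15 decays/year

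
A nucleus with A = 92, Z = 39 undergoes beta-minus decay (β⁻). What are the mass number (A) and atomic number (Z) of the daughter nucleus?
Daughter: A = 92, Z = 40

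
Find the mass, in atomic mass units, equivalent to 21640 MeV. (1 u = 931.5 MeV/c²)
m = E/c² = 23.23 u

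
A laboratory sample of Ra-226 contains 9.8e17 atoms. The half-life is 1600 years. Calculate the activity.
A = λN = 4.246e14 decays/year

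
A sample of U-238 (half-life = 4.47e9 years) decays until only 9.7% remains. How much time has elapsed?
t = t½ × log₂(N₀/N) = 1.505e10 years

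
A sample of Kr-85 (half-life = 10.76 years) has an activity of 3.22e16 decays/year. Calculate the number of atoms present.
N = A/λ = 4.999e17 atoms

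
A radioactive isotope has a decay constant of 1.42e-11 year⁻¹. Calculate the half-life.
t½ = ln(2)/λ = 4.881e10 years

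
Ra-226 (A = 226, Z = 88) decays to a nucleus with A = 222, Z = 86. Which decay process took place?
ΔA = -4, ΔZ = -2 ⇒ alpha decay (α)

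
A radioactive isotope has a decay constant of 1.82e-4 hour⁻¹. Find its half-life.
t½ = ln(2)/λ = 3809 hours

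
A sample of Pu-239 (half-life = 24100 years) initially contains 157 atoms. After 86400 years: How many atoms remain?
N = N₀(1/2)^(t/t½) = 13.08 atoms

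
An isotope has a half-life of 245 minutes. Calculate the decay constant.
λ = ln(2)/t½ = 0.002829 minute⁻¹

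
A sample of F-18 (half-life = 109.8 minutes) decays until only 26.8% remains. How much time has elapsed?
t = t½ × log₂(N₀/N) = 208.6 minutes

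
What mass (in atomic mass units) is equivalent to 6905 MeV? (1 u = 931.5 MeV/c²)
m = E/c² = 7.413 u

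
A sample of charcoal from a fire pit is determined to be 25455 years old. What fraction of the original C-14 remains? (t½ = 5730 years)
N/N₀ = (1/2)^(t/t½) = 0.04599 = 4.6%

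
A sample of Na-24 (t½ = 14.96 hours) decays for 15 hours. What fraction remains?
N/N₀ = (1/2)^(t/t½) = 0.4991 = 49.9%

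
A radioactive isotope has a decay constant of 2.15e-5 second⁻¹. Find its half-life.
t½ = ln(2)/λ = 32240 seconds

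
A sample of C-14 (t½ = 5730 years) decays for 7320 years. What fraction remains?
N/N₀ = (1/2)^(t/t½) = 0.4125 = 41.3%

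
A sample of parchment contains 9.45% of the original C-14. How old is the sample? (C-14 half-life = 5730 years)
Age = t½ × log₂(1/ratio) = 19500 years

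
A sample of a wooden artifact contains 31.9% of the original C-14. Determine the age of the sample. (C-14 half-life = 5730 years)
Age = t½ × log₂(1/ratio) = 9445 years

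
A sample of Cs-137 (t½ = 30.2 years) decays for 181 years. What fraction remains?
N/N₀ = (1/2)^(t/t½) = 0.0157 = 1.57%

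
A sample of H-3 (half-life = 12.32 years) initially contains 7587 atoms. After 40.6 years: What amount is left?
N = N₀(1/2)^(t/t½) = 772.8 atoms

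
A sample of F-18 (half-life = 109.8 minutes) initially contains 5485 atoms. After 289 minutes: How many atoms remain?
N = N₀(1/2)^(t/t½) = 884.8 atoms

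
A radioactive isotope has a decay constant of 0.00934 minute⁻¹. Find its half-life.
t½ = ln(2)/λ = 74.21 minutes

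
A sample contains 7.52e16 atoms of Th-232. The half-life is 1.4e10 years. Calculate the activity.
A = λN = 3.723e6 decays/year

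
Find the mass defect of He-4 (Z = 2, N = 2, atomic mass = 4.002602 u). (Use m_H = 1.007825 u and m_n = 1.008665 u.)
Δm = Z·m_H + N·m_n − M = 0.03038 u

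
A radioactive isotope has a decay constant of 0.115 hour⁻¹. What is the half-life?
t½ = ln(2)/λ = 6.027 hours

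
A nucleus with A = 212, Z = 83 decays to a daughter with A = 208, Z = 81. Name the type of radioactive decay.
ΔA = -4, ΔZ = -2 ⇒ alpha decay (α)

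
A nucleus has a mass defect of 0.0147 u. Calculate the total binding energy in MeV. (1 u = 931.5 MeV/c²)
B.E. = Δm × 931.5 = 13.69 MeV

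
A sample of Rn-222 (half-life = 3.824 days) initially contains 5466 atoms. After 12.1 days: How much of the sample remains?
N = N₀(1/2)^(t/t½) = 609.7 atoms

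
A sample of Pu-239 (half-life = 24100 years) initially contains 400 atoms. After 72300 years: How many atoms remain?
N = N₀(1/2)^(t/t½) = 50 atoms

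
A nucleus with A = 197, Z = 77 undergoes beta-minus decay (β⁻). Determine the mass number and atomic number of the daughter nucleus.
Daughter: A = 197, Z = 78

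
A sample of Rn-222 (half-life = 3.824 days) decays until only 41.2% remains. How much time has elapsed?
t = t½ × log₂(N₀/N) = 4.892 days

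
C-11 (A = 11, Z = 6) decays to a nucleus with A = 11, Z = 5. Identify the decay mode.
ΔA = 0, ΔZ = -1 ⇒ beta-plus decay (β⁺) or electron capture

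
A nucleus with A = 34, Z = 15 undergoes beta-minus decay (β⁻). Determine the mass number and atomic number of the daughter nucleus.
Daughter: A = 34, Z = 16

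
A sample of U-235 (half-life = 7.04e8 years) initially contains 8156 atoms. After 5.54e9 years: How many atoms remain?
N = N₀(1/2)^(t/t½) = 34.88 atoms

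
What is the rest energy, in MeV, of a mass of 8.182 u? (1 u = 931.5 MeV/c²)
E = mc² = 7622 MeV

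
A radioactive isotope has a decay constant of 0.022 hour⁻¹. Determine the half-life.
t½ = ln(2)/λ = 31.51 hours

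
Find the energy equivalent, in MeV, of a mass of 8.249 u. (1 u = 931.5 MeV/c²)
E = mc² = 7684 MeV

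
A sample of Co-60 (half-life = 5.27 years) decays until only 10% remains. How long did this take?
t = t½ × log₂(N₀/N) = 17.51 years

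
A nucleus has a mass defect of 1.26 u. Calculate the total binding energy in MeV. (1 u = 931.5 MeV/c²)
B.E. = Δm × 931.5 = 1174 MeV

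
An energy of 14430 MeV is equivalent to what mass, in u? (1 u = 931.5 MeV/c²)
m = E/c² = 15.49 u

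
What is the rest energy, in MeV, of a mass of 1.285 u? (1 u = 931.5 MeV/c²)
E = mc² = 1197 MeV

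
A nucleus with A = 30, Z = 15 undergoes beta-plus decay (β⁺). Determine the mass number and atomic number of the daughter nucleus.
Daughter: A = 30, Z = 14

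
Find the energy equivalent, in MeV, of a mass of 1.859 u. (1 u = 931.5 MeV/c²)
E = mc² = 1732 MeV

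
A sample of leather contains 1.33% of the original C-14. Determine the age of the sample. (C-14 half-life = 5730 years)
Age = t½ × log₂(1/ratio) = 35710 years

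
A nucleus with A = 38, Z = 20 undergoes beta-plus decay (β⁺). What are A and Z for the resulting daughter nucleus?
Daughter: A = 38, Z = 19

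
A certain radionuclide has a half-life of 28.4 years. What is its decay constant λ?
λ = ln(2)/t½ = 0.02441 year⁻¹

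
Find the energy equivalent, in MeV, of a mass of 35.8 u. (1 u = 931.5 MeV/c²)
E = mc² = 33350 MeV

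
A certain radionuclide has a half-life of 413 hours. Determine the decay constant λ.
λ = ln(2)/t½ = 0.001678 hour⁻¹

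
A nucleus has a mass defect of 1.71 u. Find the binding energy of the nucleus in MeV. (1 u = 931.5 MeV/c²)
B.E. = Δm × 931.5 = 1593 MeV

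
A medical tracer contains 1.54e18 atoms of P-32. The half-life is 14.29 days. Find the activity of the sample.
A = λN = 7.47e16 decays/day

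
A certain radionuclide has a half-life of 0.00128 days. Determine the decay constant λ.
λ = ln(2)/t½ = 541.5 day⁻¹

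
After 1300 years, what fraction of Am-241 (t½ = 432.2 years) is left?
N/N₀ = (1/2)^(t/t½) = 0.1243 = 12.4%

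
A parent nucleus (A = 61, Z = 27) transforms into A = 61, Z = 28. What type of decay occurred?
ΔA = 0, ΔZ = +1 ⇒ beta-minus decay (β⁻)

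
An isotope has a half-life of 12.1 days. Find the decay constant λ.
λ = ln(2)/t½ = 0.05728 day⁻¹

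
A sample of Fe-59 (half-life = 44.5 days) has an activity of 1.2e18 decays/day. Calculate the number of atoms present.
N = A/λ = 7.704e19 atoms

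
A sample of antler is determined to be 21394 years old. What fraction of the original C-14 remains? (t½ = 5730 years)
N/N₀ = (1/2)^(t/t½) = 0.07517 = 7.52%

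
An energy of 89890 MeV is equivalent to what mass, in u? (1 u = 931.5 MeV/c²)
m = E/c² = 96.5 u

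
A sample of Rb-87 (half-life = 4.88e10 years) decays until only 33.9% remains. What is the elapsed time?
t = t½ × log₂(N₀/N) = 7.616e10 years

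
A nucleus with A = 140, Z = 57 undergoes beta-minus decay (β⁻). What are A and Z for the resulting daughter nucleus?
Daughter: A = 140, Z = 58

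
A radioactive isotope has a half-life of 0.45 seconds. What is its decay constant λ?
λ = ln(2)/t½ = 1.54 second⁻¹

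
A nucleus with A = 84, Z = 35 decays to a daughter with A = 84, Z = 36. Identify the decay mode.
ΔA = 0, ΔZ = +1 ⇒ beta-minus decay (β⁻)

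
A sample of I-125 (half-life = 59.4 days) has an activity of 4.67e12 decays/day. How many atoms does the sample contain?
N = A/λ = 4.002e14 atoms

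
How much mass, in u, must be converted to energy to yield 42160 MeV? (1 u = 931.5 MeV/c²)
m = E/c² = 45.26 u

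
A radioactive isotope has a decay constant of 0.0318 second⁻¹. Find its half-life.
t½ = ln(2)/λ = 21.8 seconds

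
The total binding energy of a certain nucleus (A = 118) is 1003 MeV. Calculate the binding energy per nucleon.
B.E./A = 1003/118 = 8.5 MeV/nucleon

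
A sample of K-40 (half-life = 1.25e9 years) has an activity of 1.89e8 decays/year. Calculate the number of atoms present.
N = A/λ = 3.408e17 atoms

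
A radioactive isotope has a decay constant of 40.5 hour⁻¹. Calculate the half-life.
t½ = ln(2)/λ = 0.01711 hours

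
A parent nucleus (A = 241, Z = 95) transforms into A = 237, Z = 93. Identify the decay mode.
ΔA = -4, ΔZ = -2 ⇒ alpha decay (α)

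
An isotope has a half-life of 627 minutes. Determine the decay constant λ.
λ = ln(2)/t½ = 0.001105 minute⁻¹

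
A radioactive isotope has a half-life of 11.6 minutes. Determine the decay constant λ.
λ = ln(2)/t½ = 0.05975 minute⁻¹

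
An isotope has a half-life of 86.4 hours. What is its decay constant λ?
λ = ln(2)/t½ = 0.008023 hour⁻¹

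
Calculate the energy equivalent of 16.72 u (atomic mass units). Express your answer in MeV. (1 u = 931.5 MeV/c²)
E = mc² = 15570 MeV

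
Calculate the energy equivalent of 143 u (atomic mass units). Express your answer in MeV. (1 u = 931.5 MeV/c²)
E = mc² = 1.332e5 MeV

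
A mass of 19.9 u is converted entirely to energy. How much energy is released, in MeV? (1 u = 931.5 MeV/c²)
E = mc² = 18540 MeV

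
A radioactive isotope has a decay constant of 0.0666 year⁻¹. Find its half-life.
t½ = ln(2)/λ = 10.41 years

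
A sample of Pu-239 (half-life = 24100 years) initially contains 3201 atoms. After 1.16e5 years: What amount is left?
N = N₀(1/2)^(t/t½) = 113.9 atoms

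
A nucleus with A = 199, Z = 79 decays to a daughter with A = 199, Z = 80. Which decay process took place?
ΔA = 0, ΔZ = +1 ⇒ beta-minus decay (β⁻)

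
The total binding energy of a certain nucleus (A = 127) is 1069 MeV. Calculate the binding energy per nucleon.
B.E./A = 1069/127 = 8.417 MeV/nucleon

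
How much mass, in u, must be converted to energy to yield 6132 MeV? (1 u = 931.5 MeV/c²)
m = E/c² = 6.583 u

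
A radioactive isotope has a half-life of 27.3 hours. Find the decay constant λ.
λ = ln(2)/t½ = 0.02539 hour⁻¹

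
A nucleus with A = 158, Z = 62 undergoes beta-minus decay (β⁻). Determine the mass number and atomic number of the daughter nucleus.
Daughter: A = 158, Z = 63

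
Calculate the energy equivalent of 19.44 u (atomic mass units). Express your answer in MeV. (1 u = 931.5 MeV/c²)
E = mc² = 18110 MeV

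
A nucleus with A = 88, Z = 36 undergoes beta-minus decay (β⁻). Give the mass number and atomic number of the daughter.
Daughter: A = 88, Z = 37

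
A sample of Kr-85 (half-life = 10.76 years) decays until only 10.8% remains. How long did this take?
t = t½ × log₂(N₀/N) = 34.55 years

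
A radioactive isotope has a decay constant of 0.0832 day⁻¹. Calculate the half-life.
t½ = ln(2)/λ = 8.331 days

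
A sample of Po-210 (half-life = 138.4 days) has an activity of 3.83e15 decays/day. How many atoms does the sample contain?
N = A/λ = 7.647e17 atoms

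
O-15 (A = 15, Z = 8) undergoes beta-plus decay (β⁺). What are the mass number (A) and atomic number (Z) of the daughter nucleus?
Daughter: A = 15, Z = 7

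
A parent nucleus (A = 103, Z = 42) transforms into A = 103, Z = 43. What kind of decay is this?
ΔA = 0, ΔZ = +1 ⇒ beta-minus decay (β⁻)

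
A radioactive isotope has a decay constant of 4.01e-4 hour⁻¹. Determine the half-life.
t½ = ln(2)/λ = 1729 hours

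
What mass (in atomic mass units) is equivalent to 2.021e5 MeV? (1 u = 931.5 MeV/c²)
m = E/c² = 217 u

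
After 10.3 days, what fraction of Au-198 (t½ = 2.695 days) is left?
N/N₀ = (1/2)^(t/t½) = 0.07071 = 7.07%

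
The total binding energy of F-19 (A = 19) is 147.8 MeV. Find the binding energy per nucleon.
B.E./A = 147.8/19 = 7.779 MeV/nucleon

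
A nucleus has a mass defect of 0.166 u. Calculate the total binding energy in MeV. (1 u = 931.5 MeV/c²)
B.E. = Δm × 931.5 = 154.6 MeV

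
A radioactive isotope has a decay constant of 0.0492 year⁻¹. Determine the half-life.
t½ = ln(2)/λ = 14.09 years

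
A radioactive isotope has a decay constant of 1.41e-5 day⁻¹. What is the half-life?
t½ = ln(2)/λ = 49160 days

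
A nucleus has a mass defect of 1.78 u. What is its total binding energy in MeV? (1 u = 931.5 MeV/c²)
B.E. = Δm × 931.5 = 1658 MeV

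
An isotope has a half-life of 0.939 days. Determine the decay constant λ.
λ = ln(2)/t½ = 0.7382 day⁻¹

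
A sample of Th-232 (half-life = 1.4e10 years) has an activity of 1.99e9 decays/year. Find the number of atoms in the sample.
N = A/λ = 4.019e19 atoms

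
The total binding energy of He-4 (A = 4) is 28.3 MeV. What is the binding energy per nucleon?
B.E./A = 28.3/4 = 7.075 MeV/nucleon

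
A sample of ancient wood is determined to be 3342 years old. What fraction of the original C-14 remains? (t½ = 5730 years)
N/N₀ = (1/2)^(t/t½) = 0.6675 = 66.7%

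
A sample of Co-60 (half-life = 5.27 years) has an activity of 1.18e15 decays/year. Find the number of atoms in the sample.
N = A/λ = 8.972e15 atoms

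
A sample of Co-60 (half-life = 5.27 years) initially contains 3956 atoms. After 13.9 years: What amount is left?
N = N₀(1/2)^(t/t½) = 635.7 atoms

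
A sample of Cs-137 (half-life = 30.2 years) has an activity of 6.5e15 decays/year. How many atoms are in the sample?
N = A/λ = 2.832e17 atoms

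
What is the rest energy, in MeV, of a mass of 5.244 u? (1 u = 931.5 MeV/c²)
E = mc² = 4885 MeV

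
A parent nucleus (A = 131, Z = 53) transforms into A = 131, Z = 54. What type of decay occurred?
ΔA = 0, ΔZ = +1 ⇒ beta-minus decay (β⁻)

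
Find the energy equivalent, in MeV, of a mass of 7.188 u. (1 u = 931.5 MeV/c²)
E = mc² = 6696 MeV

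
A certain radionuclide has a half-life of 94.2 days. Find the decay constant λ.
λ = ln(2)/t½ = 0.007358 day⁻¹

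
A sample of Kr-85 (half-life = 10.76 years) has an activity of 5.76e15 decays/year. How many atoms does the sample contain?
N = A/λ = 8.941e16 atoms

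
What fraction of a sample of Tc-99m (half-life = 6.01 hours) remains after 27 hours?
N/N₀ = (1/2)^(t/t½) = 0.04442 = 4.44%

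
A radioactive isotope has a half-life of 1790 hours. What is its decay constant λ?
λ = ln(2)/t½ = 3.872e-4 hour⁻¹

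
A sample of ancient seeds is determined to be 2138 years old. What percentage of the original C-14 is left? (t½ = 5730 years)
N/N₀ = (1/2)^(t/t½) = 0.7721 = 77.2%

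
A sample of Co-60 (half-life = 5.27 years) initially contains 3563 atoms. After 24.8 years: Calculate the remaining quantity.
N = N₀(1/2)^(t/t½) = 136.5 atoms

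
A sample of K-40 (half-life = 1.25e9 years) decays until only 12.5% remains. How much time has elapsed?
t = t½ × log₂(N₀/N) = 3.75e9 years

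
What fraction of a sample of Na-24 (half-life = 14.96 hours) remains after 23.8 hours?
N/N₀ = (1/2)^(t/t½) = 0.332 = 33.2%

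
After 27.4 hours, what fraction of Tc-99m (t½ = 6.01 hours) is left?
N/N₀ = (1/2)^(t/t½) = 0.04242 = 4.24%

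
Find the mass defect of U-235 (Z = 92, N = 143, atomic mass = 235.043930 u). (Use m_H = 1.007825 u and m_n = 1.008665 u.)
Δm = Z·m_H + N·m_n − M = 1.915 u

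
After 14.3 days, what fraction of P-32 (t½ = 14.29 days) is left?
N/N₀ = (1/2)^(t/t½) = 0.4998 = 50%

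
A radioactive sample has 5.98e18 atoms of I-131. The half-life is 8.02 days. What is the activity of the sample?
A = λN = 5.168e17 decays/day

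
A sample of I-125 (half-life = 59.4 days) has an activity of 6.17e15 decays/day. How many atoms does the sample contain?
N = A/λ = 5.287e17 atoms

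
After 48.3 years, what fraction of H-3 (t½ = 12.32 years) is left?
N/N₀ = (1/2)^(t/t½) = 0.06604 = 6.6%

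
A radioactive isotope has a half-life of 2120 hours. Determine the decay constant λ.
λ = ln(2)/t½ = 3.27e-4 hour⁻¹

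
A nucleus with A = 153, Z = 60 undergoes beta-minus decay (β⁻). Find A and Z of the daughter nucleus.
Daughter: A = 153, Z = 61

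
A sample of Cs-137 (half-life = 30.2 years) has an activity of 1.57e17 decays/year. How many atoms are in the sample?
N = A/λ = 6.84e18 atoms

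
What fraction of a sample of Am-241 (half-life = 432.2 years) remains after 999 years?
N/N₀ = (1/2)^(t/t½) = 0.2015 = 20.1%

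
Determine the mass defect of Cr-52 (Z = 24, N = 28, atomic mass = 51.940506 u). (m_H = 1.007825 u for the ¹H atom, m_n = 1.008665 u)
Δm = Z·m_H + N·m_n − M = 0.4899 u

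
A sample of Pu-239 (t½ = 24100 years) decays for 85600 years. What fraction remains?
N/N₀ = (1/2)^(t/t½) = 0.08527 = 8.53%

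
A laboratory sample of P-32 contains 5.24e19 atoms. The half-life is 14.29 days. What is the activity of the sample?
A = λN = 2.542e18 decays/day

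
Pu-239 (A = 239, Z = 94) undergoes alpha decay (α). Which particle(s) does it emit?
α particle = ⁴₂He (2 protons + 2 neutrons)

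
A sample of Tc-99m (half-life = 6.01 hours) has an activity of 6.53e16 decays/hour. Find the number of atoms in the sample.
N = A/λ = 5.662e17 atoms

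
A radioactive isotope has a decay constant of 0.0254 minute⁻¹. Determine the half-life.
t½ = ln(2)/λ = 27.29 minutes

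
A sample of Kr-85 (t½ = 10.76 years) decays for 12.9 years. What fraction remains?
N/N₀ = (1/2)^(t/t½) = 0.4356 = 43.6%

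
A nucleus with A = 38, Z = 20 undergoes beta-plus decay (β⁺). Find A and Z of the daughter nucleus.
Daughter: A = 38, Z = 19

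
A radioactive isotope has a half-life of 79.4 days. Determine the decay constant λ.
λ = ln(2)/t½ = 0.00873 day⁻¹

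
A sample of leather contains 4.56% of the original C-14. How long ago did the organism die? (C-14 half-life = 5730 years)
Age = t½ × log₂(1/ratio) = 25530 years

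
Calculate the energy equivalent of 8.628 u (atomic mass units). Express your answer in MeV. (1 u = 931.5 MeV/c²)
E = mc² = 8037 MeV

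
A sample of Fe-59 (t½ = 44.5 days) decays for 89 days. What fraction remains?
N/N₀ = (1/2)^(t/t½) = 0.25 = 25%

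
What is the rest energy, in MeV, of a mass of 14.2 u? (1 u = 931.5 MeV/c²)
E = mc² = 13230 MeV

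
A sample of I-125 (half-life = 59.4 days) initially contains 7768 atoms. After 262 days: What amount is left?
N = N₀(1/2)^(t/t½) = 365.2 atoms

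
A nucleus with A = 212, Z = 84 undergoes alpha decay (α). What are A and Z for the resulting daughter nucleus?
Daughter: A = 208, Z = 82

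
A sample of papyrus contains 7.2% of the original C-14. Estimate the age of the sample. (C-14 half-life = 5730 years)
Age = t½ × log₂(1/ratio) = 21750 years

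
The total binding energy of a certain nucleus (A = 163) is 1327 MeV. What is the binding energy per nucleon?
B.E./A = 1327/163 = 8.141 MeV/nucleon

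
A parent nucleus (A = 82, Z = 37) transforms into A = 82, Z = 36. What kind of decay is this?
ΔA = 0, ΔZ = -1 ⇒ beta-plus decay (β⁺) or electron capture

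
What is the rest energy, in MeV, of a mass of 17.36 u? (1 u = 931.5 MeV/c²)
E = mc² = 16170 MeV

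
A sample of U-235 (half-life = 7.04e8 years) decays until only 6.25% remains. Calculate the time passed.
t = t½ × log₂(N₀/N) = 2.816e9 years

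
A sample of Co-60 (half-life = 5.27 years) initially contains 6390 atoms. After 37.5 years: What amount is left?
N = N₀(1/2)^(t/t½) = 46.07 atoms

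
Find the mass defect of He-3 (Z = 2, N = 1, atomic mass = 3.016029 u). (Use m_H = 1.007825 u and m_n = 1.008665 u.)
Δm = Z·m_H + N·m_n − M = 0.008286 u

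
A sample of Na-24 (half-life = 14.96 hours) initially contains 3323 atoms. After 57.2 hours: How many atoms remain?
N = N₀(1/2)^(t/t½) = 234.7 atoms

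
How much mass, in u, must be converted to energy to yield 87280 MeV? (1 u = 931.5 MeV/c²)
m = E/c² = 93.7 u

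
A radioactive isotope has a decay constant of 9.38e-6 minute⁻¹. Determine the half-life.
t½ = ln(2)/λ = 73900 minutes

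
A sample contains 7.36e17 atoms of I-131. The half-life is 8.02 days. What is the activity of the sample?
A = λN = 6.361e16 decays/day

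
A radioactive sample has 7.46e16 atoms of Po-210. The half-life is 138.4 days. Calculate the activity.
A = λN = 3.736e14 decays/day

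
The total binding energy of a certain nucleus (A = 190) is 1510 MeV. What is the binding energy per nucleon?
B.E./A = 1510/190 = 7.947 MeV/nucleon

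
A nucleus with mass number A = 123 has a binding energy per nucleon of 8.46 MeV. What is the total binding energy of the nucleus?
B.E. = 8.46 × 123 = 1041 MeV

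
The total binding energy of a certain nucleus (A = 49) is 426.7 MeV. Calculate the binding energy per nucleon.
B.E./A = 426.7/49 = 8.708 MeV/nucleon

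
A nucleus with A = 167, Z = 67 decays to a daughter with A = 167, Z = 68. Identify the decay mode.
ΔA = 0, ΔZ = +1 ⇒ beta-minus decay (β⁻)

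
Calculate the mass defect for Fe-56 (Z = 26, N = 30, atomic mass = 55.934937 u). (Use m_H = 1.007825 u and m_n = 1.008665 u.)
Δm = Z·m_H + N·m_n − M = 0.5285 u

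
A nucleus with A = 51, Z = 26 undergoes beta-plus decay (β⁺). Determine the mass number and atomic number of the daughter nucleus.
Daughter: A = 51, Z = 25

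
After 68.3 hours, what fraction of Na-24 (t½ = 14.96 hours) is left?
N/N₀ = (1/2)^(t/t½) = 0.04223 = 4.22%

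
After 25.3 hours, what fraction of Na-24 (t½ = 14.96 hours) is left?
N/N₀ = (1/2)^(t/t½) = 0.3097 = 31%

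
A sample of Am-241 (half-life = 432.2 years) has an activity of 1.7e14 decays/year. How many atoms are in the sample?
N = A/λ = 1.06e17 atoms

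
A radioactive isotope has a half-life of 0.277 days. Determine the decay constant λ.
λ = ln(2)/t½ = 2.502 day⁻¹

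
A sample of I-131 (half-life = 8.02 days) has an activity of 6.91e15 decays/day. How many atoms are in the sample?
N = A/λ = 7.995e16 atoms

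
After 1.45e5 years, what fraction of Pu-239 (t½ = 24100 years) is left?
N/N₀ = (1/2)^(t/t½) = 0.01545 = 1.54%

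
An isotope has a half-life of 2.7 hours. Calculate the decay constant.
λ = ln(2)/t½ = 0.2567 hour⁻¹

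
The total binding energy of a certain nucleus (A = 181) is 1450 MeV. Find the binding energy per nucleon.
B.E./A = 1450/181 = 8.011 MeV/nucleon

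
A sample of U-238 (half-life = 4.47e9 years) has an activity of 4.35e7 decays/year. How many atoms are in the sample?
N = A/λ = 2.805e17 atoms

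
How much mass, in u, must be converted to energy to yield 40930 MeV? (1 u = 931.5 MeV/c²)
m = E/c² = 43.94 u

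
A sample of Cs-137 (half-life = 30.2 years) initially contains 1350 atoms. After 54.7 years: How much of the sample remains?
N = N₀(1/2)^(t/t½) = 384.7 atoms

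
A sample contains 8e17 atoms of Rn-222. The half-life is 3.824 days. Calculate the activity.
A = λN = 1.45e17 decays/day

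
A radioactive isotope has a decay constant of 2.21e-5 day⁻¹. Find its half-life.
t½ = ln(2)/λ = 31360 days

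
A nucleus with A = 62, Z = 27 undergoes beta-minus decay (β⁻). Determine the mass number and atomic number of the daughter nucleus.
Daughter: A = 62, Z = 28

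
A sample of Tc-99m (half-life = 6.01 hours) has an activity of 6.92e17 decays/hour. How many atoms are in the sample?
N = A/λ = 6e18 atoms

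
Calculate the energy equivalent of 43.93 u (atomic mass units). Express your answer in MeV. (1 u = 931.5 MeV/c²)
E = mc² = 40920 MeV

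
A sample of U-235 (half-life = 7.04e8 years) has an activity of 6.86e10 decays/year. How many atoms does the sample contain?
N = A/λ = 6.967e19 atoms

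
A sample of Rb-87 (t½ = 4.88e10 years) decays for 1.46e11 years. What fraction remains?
N/N₀ = (1/2)^(t/t½) = 0.1257 = 12.6%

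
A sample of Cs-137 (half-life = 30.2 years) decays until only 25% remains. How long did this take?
t = t½ × log₂(N₀/N) = 60.4 years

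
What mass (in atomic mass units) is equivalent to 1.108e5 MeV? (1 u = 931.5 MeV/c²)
m = E/c² = 118.9 u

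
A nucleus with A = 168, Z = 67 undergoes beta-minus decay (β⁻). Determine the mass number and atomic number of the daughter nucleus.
Daughter: A = 168, Z = 68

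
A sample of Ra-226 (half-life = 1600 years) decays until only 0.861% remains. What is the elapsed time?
t = t½ × log₂(N₀/N) = 10980 years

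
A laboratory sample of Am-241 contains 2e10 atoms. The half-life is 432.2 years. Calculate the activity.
A = λN = 3.208e7 decays/year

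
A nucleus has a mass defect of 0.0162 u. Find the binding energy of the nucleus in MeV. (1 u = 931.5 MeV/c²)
B.E. = Δm × 931.5 = 15.09 MeV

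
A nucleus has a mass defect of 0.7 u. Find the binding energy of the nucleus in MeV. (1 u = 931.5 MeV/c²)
B.E. = Δm × 931.5 = 652 MeV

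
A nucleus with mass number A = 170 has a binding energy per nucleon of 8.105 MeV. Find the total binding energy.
B.E. = 8.105 × 170 = 1378 MeV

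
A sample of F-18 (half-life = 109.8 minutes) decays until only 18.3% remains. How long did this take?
t = t½ × log₂(N₀/N) = 269 minutes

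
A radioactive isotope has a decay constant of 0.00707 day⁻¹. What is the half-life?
t½ = ln(2)/λ = 98.04 days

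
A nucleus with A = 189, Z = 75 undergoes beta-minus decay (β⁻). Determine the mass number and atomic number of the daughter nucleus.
Daughter: A = 189, Z = 76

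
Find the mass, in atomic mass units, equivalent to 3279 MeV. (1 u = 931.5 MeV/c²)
m = E/c² = 3.52 u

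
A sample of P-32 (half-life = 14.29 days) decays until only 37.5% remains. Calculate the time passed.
t = t½ × log₂(N₀/N) = 20.22 days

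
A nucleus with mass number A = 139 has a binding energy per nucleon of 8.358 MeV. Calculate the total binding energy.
B.E. = 8.358 × 139 = 1162 MeV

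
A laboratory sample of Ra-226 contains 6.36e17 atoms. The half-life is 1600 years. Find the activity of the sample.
A = λN = 2.755e14 decays/year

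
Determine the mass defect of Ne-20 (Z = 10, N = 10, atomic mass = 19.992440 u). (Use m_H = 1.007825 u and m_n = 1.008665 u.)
Δm = Z·m_H + N·m_n − M = 0.1725 u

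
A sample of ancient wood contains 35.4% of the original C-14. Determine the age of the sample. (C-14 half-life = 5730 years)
Age = t½ × log₂(1/ratio) = 8585 years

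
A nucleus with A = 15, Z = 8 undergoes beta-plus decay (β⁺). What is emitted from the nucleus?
β⁺: positron (e⁺) + neutrino (νₑ)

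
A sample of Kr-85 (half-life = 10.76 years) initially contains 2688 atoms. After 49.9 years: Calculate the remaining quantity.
N = N₀(1/2)^(t/t½) = 108 atoms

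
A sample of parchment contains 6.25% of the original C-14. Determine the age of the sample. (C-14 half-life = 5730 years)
Age = t½ × log₂(1/ratio) = 22920 years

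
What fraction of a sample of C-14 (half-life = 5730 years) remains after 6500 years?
N/N₀ = (1/2)^(t/t½) = 0.4555 = 45.6%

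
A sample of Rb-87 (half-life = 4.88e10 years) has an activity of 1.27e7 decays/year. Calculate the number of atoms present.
N = A/λ = 8.941e17 atoms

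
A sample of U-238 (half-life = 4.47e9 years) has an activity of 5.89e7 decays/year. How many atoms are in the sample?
N = A/λ = 3.798e17 atoms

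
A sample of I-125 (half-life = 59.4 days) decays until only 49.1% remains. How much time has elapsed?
t = t½ × log₂(N₀/N) = 60.96 days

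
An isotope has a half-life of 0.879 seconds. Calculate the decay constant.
λ = ln(2)/t½ = 0.7886 second⁻¹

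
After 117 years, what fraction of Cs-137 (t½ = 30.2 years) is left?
N/N₀ = (1/2)^(t/t½) = 0.0682 = 6.82%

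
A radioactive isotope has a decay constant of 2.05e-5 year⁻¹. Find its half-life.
t½ = ln(2)/λ = 33810 years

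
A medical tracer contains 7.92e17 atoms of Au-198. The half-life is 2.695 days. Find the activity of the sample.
A = λN = 2.037e17 decays/day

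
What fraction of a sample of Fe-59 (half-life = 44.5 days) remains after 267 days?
N/N₀ = (1/2)^(t/t½) = 0.01562 = 1.56%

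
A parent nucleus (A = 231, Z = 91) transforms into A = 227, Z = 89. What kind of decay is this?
ΔA = -4, ΔZ = -2 ⇒ alpha decay (α)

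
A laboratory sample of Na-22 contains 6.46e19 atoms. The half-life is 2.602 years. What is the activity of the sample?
A = λN = 1.721e19 decays/year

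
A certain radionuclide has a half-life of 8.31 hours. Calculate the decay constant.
λ = ln(2)/t½ = 0.08341 hour⁻¹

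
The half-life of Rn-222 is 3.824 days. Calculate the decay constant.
λ = ln(2)/t½ = 0.1813 day⁻¹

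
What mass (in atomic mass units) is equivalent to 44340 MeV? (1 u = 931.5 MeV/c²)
m = E/c² = 47.6 u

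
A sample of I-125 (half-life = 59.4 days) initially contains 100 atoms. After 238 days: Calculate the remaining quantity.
N = N₀(1/2)^(t/t½) = 6.221 atoms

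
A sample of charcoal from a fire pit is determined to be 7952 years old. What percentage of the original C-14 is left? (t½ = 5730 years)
N/N₀ = (1/2)^(t/t½) = 0.3822 = 38.2%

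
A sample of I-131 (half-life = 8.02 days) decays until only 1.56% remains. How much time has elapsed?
t = t½ × log₂(N₀/N) = 48.14 days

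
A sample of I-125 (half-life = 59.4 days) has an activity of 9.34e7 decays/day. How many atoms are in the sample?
N = A/λ = 8.004e9 atoms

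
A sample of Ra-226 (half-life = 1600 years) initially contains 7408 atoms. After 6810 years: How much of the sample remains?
N = N₀(1/2)^(t/t½) = 387.7 atoms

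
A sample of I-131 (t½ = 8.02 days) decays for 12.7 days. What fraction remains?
N/N₀ = (1/2)^(t/t½) = 0.3337 = 33.4%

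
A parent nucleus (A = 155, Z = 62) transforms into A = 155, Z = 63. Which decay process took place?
ΔA = 0, ΔZ = +1 ⇒ beta-minus decay (β⁻)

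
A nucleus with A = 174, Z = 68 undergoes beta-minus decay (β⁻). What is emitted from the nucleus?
β⁻: electron (e⁻) + antineutrino (ν̄ₑ)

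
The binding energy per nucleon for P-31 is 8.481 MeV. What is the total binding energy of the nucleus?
B.E. = 8.481 × 31 = 262.9 MeV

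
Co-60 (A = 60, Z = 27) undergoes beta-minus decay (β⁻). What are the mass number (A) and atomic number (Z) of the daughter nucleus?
Daughter: A = 60, Z = 28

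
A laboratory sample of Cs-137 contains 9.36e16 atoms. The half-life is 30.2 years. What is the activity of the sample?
A = λN = 2.148e15 decays/year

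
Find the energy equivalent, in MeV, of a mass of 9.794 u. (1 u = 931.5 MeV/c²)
E = mc² = 9123 MeV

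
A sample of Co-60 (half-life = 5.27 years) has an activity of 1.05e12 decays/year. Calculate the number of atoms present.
N = A/λ = 7.983e12 atoms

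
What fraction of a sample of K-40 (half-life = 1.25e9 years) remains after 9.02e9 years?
N/N₀ = (1/2)^(t/t½) = 0.006726 = 0.673%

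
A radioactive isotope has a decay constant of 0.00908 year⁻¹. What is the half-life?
t½ = ln(2)/λ = 76.34 years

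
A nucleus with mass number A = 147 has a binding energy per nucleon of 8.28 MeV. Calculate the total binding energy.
B.E. = 8.28 × 147 = 1217 MeV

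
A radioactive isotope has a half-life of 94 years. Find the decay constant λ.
λ = ln(2)/t½ = 0.007374 year⁻¹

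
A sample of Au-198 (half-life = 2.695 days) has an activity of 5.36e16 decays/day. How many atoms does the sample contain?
N = A/λ = 2.084e17 atoms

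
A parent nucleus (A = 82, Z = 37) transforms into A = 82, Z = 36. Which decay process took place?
ΔA = 0, ΔZ = -1 ⇒ beta-plus decay (β⁺) or electron capture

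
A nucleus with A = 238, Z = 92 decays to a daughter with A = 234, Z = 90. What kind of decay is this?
ΔA = -4, ΔZ = -2 ⇒ alpha decay (α)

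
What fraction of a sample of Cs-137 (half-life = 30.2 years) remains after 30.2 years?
N/N₀ = (1/2)^(t/t½) = 0.5 = 50%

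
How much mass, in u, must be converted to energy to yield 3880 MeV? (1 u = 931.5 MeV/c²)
m = E/c² = 4.165 u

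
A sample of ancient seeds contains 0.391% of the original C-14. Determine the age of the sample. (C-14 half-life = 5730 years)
Age = t½ × log₂(1/ratio) = 45830 years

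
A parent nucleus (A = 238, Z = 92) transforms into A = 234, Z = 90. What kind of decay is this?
ΔA = -4, ΔZ = -2 ⇒ alpha decay (α)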